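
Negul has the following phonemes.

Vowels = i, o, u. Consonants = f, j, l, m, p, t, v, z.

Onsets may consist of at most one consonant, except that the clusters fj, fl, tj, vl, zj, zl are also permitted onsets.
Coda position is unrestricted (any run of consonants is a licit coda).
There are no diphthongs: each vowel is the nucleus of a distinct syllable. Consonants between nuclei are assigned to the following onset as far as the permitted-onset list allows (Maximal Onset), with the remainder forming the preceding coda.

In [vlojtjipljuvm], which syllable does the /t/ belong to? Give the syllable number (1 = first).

The vowels are o, i, u — 3 nuclei, so 3 syllables.
Between /o/ (V1) and /i/ (V2): /jtj/; trying suffixes from longest down, /tj/ is the first permitted one, so coda /j/ | onset /tj/.
Between /i/ (V2) and /u/ (V3): cluster /plj/ — the longest permitted-onset suffix is /j/; onset = /j/, preceding coda = /pl/.
Result: vloj.tjipl.juvm.
The /t/ is in the onset of syllable 2 (/tjipl/).

2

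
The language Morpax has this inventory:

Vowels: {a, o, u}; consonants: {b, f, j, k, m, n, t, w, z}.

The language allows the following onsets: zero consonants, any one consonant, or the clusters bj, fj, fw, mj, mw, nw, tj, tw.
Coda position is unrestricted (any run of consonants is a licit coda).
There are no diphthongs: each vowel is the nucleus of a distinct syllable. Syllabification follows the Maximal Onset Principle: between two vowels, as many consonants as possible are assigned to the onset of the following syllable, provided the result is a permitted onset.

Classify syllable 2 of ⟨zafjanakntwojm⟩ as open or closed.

The vowels are a, a, a, o — 4 nuclei, so 4 syllables.
/a…a/ gap (V1→V2): cluster /fj/ — /fj/ is itself a permitted onset, so the whole cluster goes right; preceding coda = ∅.
/a…a/ gap (V2→V3): /n/ is a single consonant, so it becomes the next onset.
/a…o/ gap (V3→V4): /kntw/; trying suffixes from longest down, /tw/ is the first permitted one, so coda /kn/ | onset /tw/.
So the parse is za.fja.nakn.twojm.
Syllable 2 is /fja/; it ends in its nucleus with no coda, so it is open.

open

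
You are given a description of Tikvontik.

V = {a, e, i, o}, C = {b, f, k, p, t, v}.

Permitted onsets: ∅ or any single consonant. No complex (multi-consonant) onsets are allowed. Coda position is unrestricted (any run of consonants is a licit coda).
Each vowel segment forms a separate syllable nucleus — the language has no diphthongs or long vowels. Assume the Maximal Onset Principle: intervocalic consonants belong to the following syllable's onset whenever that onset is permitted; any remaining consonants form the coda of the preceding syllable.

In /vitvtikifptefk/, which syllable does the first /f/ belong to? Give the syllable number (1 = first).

The vowels are i, i, i, e — 4 nuclei, so 4 syllables.
Between /i/ (V1) and /i/ (V2): /tvt/ — longest licit onset from the right is /t/, leaving /tv/ as coda.
Between /i/ (V2) and /i/ (V3): just /k/ — single C goes to the following onset.
Between /i/ (V3) and /e/ (V4): cluster /fpt/ — the longest permitted-onset suffix is /t/; onset = /t/, preceding coda = /fp/.
Putting it together: vitv.ti.kifp.tefk.
The first /f/ is in the coda of syllable 3 (/kifp/).

3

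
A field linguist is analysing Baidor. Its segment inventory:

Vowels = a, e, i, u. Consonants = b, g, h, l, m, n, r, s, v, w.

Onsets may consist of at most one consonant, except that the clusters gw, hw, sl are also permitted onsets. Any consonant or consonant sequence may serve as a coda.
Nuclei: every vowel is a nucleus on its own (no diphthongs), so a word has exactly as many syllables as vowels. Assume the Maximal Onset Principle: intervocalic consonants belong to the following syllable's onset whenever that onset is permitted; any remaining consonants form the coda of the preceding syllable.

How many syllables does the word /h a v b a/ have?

The vowels are a, a — 2 nuclei, so 2 syllables.

2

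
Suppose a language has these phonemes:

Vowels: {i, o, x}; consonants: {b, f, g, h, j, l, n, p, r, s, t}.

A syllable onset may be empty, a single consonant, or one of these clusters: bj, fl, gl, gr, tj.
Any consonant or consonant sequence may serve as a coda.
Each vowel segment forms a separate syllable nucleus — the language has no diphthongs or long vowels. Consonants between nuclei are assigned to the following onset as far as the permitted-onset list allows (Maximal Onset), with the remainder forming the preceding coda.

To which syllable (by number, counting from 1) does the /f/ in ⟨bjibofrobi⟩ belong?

2

Vowels present: i, o, o, i; each is a nucleus, giving 4 syllables.
Between /i/ (V1) and /o/ (V2): just /b/ — single C goes to the following onset.
Between /o/ (V2) and /o/ (V3): cluster /fr/ — the longest permitted-onset suffix is /r/; onset = /r/, preceding coda = /f/.
Between /o/ (V3) and /i/ (V4): /b/ is a single consonant, so it becomes the next onset.
Result: bji.bof.ro.bi.
The /f/ is in the coda of syllable 2 (/bof/).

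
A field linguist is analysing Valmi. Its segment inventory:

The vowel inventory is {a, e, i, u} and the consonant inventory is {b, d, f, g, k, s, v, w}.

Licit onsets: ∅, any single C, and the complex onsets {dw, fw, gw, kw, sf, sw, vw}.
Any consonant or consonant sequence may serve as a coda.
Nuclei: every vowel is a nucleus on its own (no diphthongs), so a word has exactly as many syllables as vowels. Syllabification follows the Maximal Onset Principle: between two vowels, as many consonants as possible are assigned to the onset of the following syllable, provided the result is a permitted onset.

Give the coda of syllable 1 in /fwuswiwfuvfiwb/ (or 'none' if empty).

none

Vowels present: u, i, u, i; each is a nucleus, giving 4 syllables.
/u…i/ gap (V1→V2): /sw/ is a licit onset in full, so it all attaches to the next syllable.
/i…u/ gap (V2→V3): /wf/ — longest licit onset from the right is /f/, leaving /w/ as coda.
/u…i/ gap (V3→V4): cluster /vf/ — the longest permitted-onset suffix is /f/; onset = /f/, preceding coda = /v/.
Result: fwu.swiw.fuv.fiwb.
Syllable 1 is /fwu/: onset /fw/, nucleus /u/, coda ∅.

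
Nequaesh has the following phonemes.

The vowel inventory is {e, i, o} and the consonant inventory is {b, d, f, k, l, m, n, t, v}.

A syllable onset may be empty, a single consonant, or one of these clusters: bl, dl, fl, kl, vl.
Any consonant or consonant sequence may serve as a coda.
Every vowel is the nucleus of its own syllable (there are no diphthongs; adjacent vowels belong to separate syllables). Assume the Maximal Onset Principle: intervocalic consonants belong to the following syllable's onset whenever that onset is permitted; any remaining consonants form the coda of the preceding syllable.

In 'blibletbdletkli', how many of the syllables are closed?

2

Nuclei (vowels): i, e, e, i → 4 syllables.
Between /i/ (V1) and /e/ (V2): /bl/ is a licit onset in full, so it all attaches to the next syllable.
Between /e/ (V2) and /e/ (V3): /tbdl/; trying suffixes from longest down, /dl/ is the first permitted one, so coda /tb/ | onset /dl/.
Between /e/ (V3) and /i/ (V4): cluster /tkl/ — the longest permitted-onset suffix is /kl/; onset = /kl/, preceding coda = /t/.
Result: bli.bletb.dlet.kli.
Classifying each syllable: /bli/ (open), /bletb/ (closed), /dlet/ (closed), /kli/ (open).
Closed syllables: 2.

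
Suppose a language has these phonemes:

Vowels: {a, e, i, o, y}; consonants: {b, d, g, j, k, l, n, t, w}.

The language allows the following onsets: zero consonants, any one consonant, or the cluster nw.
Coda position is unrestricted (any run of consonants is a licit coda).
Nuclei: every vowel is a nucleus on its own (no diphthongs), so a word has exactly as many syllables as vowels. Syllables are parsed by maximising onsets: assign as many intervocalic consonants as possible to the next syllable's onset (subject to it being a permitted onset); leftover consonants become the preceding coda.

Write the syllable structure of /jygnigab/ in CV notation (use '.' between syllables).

CVC.CV.CVC

The vowels are y, i, a — 3 nuclei, so 3 syllables.
Between /y/ (V1) and /i/ (V2): /gn/; trying suffixes from longest down, /n/ is the first permitted one, so coda /g/ | onset /n/.
Between /i/ (V2) and /a/ (V3): just /g/ — single C goes to the following onset.
Syllabification: jyg.ni.gab.
Mapping each syllable to C/V: /jyg/ → CVC, /ni/ → CV, /gab/ → CVC.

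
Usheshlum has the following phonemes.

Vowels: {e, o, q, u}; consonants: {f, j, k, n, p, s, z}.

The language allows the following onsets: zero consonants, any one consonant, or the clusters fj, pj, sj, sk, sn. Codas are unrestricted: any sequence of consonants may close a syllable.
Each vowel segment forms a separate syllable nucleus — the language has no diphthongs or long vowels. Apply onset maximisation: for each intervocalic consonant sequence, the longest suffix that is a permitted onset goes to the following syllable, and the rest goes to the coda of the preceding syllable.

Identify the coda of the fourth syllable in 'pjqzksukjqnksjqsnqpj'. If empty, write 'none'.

none

Vowels present: q, u, q, q, q; each is a nucleus, giving 5 syllables.
σ1/σ2 boundary: /zks/; trying suffixes from longest down, /s/ is the first permitted one, so coda /zk/ | onset /s/.
σ2/σ3 boundary: /kj/ splits as /k/ + /j/ (/j/ is the longest suffix that is a licit onset).
σ3/σ4 boundary: /nksj/ — longest licit onset from the right is /sj/, leaving /nk/ as coda.
σ4/σ5 boundary: cluster /sn/ — /sn/ is itself a permitted onset, so the whole cluster goes right; preceding coda = ∅.
Result: pjqzk.suk.jqnk.sjq.snqpj.
Syllable 4 is /sjq/: onset /sj/, nucleus /q/, coda ∅.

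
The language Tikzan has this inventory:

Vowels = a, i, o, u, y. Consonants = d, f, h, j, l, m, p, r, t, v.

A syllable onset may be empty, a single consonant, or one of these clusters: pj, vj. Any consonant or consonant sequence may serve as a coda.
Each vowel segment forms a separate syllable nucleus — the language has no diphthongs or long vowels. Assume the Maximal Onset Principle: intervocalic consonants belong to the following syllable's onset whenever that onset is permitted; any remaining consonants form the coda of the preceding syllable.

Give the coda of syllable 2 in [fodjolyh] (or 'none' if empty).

The vowels are o, o, y — 3 nuclei, so 3 syllables.
V1 /o/ – V2 /o/: /dj/ splits as /d/ + /j/ (/j/ is the longest suffix that is a licit onset).
V2 /o/ – V3 /y/: just /l/ — single C goes to the following onset.
Syllabification: fod.jo.lyh.
Syllable 2 is /jo/: onset /j/, nucleus /o/, coda ∅.

none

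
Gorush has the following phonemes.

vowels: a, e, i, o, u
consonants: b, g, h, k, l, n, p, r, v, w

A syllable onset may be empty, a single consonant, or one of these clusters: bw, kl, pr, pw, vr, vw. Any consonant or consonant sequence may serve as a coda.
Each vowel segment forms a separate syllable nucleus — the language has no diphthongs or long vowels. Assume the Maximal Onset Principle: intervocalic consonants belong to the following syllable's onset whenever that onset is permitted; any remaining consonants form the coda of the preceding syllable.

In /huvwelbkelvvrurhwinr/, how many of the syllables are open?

The vowels are u, e, e, u, i — 5 nuclei, so 5 syllables.
Between /u/ (V1) and /e/ (V2): /vw/ is a licit onset in full, so it all attaches to the next syllable.
Between /e/ (V2) and /e/ (V3): cluster /lbk/ — the longest permitted-onset suffix is /k/; onset = /k/, preceding coda = /lb/.
Between /e/ (V3) and /u/ (V4): /lvvr/; trying suffixes from longest down, /vr/ is the first permitted one, so coda /lv/ | onset /vr/.
Between /u/ (V4) and /i/ (V5): cluster /rhw/ — the longest permitted-onset suffix is /w/; onset = /w/, preceding coda = /rh/.
Result: hu.vwelb.kelv.vrurh.winr.
Classifying each syllable: /hu/ (open), /vwelb/ (closed), /kelv/ (closed), /vrurh/ (closed), /winr/ (closed).
Open syllables: 1.

1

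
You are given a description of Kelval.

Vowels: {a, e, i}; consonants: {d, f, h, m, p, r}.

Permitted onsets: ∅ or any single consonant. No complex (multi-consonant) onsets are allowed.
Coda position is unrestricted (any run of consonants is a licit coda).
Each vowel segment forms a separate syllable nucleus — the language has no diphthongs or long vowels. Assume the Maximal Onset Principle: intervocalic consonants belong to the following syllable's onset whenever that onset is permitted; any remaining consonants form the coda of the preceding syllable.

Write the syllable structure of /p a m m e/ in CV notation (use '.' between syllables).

CVC.CV

Nuclei (vowels): a, e → 2 syllables.
/a…e/ gap (V1→V2): /mm/; trying suffixes from longest down, /m/ is the first permitted one, so coda /m/ | onset /m/.
Putting it together: pam.me.
Mapping each syllable to C/V: /pam/ → CVC, /me/ → CV.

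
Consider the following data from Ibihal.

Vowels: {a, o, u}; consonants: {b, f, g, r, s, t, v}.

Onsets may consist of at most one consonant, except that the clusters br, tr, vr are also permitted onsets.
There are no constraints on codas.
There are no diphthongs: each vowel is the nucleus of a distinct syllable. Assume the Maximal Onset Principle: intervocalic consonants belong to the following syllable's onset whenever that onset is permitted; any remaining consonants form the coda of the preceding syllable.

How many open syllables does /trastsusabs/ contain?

Nuclei (vowels): a, u, a → 3 syllables.
Between /a/ (V1) and /u/ (V2): /sts/; trying suffixes from longest down, /s/ is the first permitted one, so coda /st/ | onset /s/.
Between /u/ (V2) and /a/ (V3): /s/ is a single consonant, so it becomes the next onset.
Result: trast.su.sabs.
Classifying each syllable: /trast/ (closed), /su/ (open), /sabs/ (closed).
Open syllables: 1.

1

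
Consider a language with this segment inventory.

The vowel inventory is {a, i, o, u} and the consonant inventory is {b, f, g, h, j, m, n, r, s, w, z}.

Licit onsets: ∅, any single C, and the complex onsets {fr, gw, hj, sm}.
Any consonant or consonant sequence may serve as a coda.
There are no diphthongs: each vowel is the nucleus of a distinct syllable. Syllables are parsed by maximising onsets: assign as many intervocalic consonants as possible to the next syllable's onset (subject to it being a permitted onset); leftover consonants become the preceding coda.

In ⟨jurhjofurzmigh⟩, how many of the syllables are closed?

3

Vowels present: u, o, u, i; each is a nucleus, giving 4 syllables.
V1 /u/ – V2 /o/: /rhj/ — longest licit onset from the right is /hj/, leaving /r/ as coda.
V2 /o/ – V3 /u/: /f/ → onset of the next syllable (single consonants are always licit onsets).
V3 /u/ – V4 /i/: /rzm/ — longest licit onset from the right is /m/, leaving /rz/ as coda.
Syllabification: jur.hjo.furz.migh.
Classifying each syllable: /jur/ (closed), /hjo/ (open), /furz/ (closed), /migh/ (closed).
Closed syllables: 3.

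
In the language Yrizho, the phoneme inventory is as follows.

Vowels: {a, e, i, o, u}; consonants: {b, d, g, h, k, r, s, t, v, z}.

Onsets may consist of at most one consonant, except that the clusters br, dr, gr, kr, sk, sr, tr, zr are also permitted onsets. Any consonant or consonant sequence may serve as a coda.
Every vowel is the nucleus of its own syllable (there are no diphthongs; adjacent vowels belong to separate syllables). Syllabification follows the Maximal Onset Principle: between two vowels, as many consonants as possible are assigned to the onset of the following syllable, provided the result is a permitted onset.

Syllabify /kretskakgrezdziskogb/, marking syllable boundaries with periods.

kret.skak.grezd.zi.skogb

The vowels are e, a, e, i, o — 5 nuclei, so 5 syllables.
/e…a/ gap (V1→V2): /tsk/ splits as /t/ + /sk/ (/sk/ is the longest suffix that is a licit onset).
/a…e/ gap (V2→V3): cluster /kgr/ — the longest permitted-onset suffix is /gr/; onset = /gr/, preceding coda = /k/.
/e…i/ gap (V3→V4): /zdz/; trying suffixes from longest down, /z/ is the first permitted one, so coda /zd/ | onset /z/.
/i…o/ gap (V4→V5): /sk/ is a licit onset in full, so it all attaches to the next syllable.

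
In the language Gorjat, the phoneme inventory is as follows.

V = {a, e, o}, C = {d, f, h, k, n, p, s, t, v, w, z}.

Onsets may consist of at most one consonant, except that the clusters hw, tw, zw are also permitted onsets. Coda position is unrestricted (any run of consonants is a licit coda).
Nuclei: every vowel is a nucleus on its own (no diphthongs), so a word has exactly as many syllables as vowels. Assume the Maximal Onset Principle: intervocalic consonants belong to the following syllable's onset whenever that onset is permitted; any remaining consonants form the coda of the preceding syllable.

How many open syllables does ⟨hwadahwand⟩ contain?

The vowels are a, a, a — 3 nuclei, so 3 syllables.
σ1/σ2 boundary: /d/ → onset of the next syllable (single consonants are always licit onsets).
σ2/σ3 boundary: /hw/ — entire cluster is a permitted onset → onset /hw/, coda ∅.
Putting it together: hwa.da.hwand.
Classifying each syllable: /hwa/ (open), /da/ (open), /hwand/ (closed).
Open syllables: 2.

2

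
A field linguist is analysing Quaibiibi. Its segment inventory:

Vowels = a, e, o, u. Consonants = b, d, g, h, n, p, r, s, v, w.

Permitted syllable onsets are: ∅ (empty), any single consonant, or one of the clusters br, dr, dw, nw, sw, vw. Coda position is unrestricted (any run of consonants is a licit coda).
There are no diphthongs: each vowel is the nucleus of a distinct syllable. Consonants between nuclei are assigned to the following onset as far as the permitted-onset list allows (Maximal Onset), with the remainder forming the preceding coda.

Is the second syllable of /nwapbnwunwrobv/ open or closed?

closed

Vowels present: a, u, o; each is a nucleus, giving 3 syllables.
V1 /a/ – V2 /u/: cluster /pbnw/ — the longest permitted-onset suffix is /nw/; onset = /nw/, preceding coda = /pb/.
V2 /u/ – V3 /o/: cluster /nwr/ — the longest permitted-onset suffix is /r/; onset = /r/, preceding coda = /nw/.
Putting it together: nwapb.nwunw.robv.
Syllable 2 is /nwunw/ with coda /nw/, so it is closed.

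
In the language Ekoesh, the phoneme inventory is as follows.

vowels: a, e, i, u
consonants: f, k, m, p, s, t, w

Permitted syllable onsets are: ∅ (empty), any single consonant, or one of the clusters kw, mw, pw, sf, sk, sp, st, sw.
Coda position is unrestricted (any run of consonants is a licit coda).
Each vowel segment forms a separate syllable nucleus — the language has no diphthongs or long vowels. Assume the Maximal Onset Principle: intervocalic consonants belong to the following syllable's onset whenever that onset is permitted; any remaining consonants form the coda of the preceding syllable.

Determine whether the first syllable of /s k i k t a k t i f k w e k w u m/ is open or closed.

Vowels present: i, a, i, e, u; each is a nucleus, giving 5 syllables.
/i…a/ gap (V1→V2): /kt/ — longest licit onset from the right is /t/, leaving /k/ as coda.
/a…i/ gap (V2→V3): /kt/; trying suffixes from longest down, /t/ is the first permitted one, so coda /k/ | onset /t/.
/i…e/ gap (V3→V4): /fkw/ splits as /f/ + /kw/ (/kw/ is the longest suffix that is a licit onset).
/e…u/ gap (V4→V5): /kw/ is a licit onset in full, so it all attaches to the next syllable.
Result: skik.tak.tif.kwe.kwum.
Syllable 1 is /skik/ with coda /k/, so it is closed.

closed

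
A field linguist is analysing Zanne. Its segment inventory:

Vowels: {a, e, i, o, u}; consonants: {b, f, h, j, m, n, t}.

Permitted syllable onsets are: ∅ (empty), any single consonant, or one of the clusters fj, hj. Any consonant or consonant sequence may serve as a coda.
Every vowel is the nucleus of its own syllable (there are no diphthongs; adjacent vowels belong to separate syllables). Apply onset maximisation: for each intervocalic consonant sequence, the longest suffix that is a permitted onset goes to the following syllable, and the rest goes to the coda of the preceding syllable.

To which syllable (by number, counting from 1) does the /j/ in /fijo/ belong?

2

Vowels present: i, o; each is a nucleus, giving 2 syllables.
σ1/σ2 boundary: /j/ is a single consonant, so it becomes the next onset.
So the parse is fi.jo.
The /j/ is in the onset of syllable 2 (/jo/).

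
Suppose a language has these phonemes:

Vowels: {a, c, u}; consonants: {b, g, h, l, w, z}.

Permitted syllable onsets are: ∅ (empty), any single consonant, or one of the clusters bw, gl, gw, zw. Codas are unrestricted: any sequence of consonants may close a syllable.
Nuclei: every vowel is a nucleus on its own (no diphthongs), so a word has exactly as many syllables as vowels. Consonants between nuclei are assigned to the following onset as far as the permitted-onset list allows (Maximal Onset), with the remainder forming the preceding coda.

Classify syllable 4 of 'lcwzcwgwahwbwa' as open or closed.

Nuclei (vowels): c, c, a, a → 4 syllables.
V1 /c/ – V2 /c/: /wz/; trying suffixes from longest down, /z/ is the first permitted one, so coda /w/ | onset /z/.
V2 /c/ – V3 /a/: /wgw/ splits as /w/ + /gw/ (/gw/ is the longest suffix that is a licit onset).
V3 /a/ – V4 /a/: /hwbw/; trying suffixes from longest down, /bw/ is the first permitted one, so coda /hw/ | onset /bw/.
Result: lcw.zcw.gwahw.bwa.
Syllable 4 is /bwa/; it ends in its nucleus with no coda, so it is open.

open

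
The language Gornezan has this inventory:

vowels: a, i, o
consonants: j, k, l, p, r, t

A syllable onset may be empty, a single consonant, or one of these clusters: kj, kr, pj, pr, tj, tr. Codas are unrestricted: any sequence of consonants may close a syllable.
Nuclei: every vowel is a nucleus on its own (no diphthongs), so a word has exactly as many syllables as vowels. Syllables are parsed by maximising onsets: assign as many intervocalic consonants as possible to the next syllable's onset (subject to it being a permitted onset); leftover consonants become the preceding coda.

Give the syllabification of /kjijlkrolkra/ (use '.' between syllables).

kjijl.krol.kra

The vowels are i, o, a — 3 nuclei, so 3 syllables.
σ1/σ2 boundary: cluster /jlkr/ — the longest permitted-onset suffix is /kr/; onset = /kr/, preceding coda = /jl/.
σ2/σ3 boundary: cluster /lkr/ — the longest permitted-onset suffix is /kr/; onset = /kr/, preceding coda = /l/.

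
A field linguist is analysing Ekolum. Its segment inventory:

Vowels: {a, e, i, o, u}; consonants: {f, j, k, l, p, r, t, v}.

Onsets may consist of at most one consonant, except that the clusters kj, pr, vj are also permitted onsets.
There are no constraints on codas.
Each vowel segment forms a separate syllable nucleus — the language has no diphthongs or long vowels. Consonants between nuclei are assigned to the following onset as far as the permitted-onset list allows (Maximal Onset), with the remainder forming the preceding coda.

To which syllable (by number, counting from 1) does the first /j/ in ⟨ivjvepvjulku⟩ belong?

Nuclei (vowels): i, e, u, u → 4 syllables.
/i…e/ gap (V1→V2): /vjv/; trying suffixes from longest down, /v/ is the first permitted one, so coda /vj/ | onset /v/.
/e…u/ gap (V2→V3): /pvj/; trying suffixes from longest down, /vj/ is the first permitted one, so coda /p/ | onset /vj/.
/u…u/ gap (V3→V4): /lk/ splits as /l/ + /k/ (/k/ is the longest suffix that is a licit onset).
Result: ivj.vep.vjul.ku.
The first /j/ is in the coda of syllable 1 (/ivj/).

1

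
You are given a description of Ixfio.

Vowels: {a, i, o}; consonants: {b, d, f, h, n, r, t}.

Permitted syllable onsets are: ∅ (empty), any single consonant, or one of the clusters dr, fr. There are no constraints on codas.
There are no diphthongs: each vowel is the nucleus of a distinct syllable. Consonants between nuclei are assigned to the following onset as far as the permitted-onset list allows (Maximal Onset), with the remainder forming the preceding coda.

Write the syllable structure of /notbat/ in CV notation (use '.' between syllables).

CVC.CVC

Vowels present: o, a; each is a nucleus, giving 2 syllables.
σ1/σ2 boundary: /tb/ — longest licit onset from the right is /b/, leaving /t/ as coda.
Result: not.bat.
Mapping each syllable to C/V: /not/ → CVC, /bat/ → CVC.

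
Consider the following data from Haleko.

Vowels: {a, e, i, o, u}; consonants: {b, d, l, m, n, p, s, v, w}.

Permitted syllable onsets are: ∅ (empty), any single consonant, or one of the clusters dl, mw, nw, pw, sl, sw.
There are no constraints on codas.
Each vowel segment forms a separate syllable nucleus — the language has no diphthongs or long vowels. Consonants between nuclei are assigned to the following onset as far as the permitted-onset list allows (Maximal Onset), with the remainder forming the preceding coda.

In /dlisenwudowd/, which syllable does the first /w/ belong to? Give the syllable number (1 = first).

The vowels are i, e, u, o — 4 nuclei, so 4 syllables.
V1 /i/ – V2 /e/: /s/ → onset of the next syllable (single consonants are always licit onsets).
V2 /e/ – V3 /u/: cluster /nw/ — /nw/ is itself a permitted onset, so the whole cluster goes right; preceding coda = ∅.
V3 /u/ – V4 /o/: /d/ is a single consonant, so it becomes the next onset.
Putting it together: dli.se.nwu.dowd.
The first /w/ is in the onset of syllable 3 (/nwu/).

3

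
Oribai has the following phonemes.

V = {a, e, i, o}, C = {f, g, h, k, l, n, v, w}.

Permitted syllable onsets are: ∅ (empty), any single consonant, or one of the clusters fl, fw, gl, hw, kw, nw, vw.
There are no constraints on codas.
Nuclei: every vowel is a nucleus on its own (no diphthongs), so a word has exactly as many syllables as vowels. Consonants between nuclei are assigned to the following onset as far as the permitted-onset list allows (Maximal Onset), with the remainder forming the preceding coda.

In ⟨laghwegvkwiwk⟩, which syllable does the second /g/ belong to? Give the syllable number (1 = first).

Vowels present: a, e, i; each is a nucleus, giving 3 syllables.
σ1/σ2 boundary: cluster /ghw/ — the longest permitted-onset suffix is /hw/; onset = /hw/, preceding coda = /g/.
σ2/σ3 boundary: cluster /gvkw/ — the longest permitted-onset suffix is /kw/; onset = /kw/, preceding coda = /gv/.
Putting it together: lag.hwegv.kwiwk.
The second /g/ is in the coda of syllable 2 (/hwegv/).

2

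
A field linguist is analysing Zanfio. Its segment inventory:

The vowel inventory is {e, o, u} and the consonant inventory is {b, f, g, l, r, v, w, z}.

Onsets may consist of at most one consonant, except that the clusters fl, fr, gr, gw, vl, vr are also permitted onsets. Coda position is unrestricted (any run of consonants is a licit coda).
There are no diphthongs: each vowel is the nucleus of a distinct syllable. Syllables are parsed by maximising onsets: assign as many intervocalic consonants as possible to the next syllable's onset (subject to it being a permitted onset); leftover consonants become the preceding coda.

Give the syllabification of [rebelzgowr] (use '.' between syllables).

The vowels are e, e, o — 3 nuclei, so 3 syllables.
σ1/σ2 boundary: /b/ is a single consonant, so it becomes the next onset.
σ2/σ3 boundary: /lzg/; trying suffixes from longest down, /g/ is the first permitted one, so coda /lz/ | onset /g/.

re.belz.gowr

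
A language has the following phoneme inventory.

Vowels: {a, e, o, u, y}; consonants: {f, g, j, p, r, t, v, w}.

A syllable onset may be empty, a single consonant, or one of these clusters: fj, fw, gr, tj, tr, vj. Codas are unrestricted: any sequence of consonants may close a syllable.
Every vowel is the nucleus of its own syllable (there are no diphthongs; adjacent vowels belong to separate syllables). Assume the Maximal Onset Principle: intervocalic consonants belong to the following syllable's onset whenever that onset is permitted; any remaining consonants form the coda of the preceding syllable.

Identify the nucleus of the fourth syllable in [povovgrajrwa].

a

Nuclei (vowels): o, o, a, a → 4 syllables.
The fourth nucleus (vowel 4 from the left) is /a/.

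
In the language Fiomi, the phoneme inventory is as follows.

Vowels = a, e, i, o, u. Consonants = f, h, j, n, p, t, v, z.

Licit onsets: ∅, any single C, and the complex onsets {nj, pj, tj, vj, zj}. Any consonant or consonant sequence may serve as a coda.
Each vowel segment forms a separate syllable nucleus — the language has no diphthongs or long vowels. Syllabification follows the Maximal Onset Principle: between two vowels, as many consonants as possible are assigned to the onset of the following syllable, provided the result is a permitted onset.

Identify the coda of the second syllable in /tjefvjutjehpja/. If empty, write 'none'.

none

Nuclei (vowels): e, u, e, a → 4 syllables.
V1 /e/ – V2 /u/: /fvj/; trying suffixes from longest down, /vj/ is the first permitted one, so coda /f/ | onset /vj/.
V2 /u/ – V3 /e/: /tj/ is a licit onset in full, so it all attaches to the next syllable.
V3 /e/ – V4 /a/: /hpj/ splits as /h/ + /pj/ (/pj/ is the longest suffix that is a licit onset).
Result: tjef.vju.tjeh.pja.
Syllable 2 is /vju/: onset /vj/, nucleus /u/, coda ∅.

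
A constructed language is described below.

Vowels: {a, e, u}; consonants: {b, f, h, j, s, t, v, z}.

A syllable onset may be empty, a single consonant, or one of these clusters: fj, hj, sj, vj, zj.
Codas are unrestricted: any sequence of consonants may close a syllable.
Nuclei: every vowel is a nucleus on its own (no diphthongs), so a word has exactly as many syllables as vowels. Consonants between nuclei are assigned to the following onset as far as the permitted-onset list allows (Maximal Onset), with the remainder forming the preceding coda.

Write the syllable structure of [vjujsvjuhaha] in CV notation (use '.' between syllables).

CCVCC.CCV.CV.CV

Vowels present: u, u, a, a; each is a nucleus, giving 4 syllables.
/u…u/ gap (V1→V2): cluster /jsvj/ — the longest permitted-onset suffix is /vj/; onset = /vj/, preceding coda = /js/.
/u…a/ gap (V2→V3): /h/ → onset of the next syllable (single consonants are always licit onsets).
/a…a/ gap (V3→V4): just /h/ — single C goes to the following onset.
Syllabification: vjujs.vju.ha.ha.
Mapping each syllable to C/V: /vjujs/ → CCVCC, /vju/ → CCV, /ha/ → CV, /ha/ → CV.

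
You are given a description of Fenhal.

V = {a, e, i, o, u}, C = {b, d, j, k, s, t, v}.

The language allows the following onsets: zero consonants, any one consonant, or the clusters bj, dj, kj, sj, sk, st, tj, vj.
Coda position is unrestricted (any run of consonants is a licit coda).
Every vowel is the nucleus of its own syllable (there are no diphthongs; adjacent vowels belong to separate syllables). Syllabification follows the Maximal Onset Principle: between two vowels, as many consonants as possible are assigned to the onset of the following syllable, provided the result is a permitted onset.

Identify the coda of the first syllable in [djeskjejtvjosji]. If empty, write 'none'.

Nuclei (vowels): e, e, o, i → 4 syllables.
V1 /e/ – V2 /e/: cluster /skj/ — the longest permitted-onset suffix is /kj/; onset = /kj/, preceding coda = /s/.
V2 /e/ – V3 /o/: cluster /jtvj/ — the longest permitted-onset suffix is /vj/; onset = /vj/, preceding coda = /jt/.
V3 /o/ – V4 /i/: /sj/ — entire cluster is a permitted onset → onset /sj/, coda ∅.
Result: djes.kjejt.vjo.sji.
Syllable 1 is /djes/: onset /dj/, nucleus /e/, coda /s/.

s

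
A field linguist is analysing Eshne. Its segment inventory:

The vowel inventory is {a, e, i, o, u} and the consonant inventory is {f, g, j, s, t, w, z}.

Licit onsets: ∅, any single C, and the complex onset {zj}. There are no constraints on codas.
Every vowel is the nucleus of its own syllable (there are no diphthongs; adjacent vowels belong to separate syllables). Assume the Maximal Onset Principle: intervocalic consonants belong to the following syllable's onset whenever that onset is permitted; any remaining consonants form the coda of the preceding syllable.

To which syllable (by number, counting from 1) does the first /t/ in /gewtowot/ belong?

2

Nuclei (vowels): e, o, o → 3 syllables.
/e…o/ gap (V1→V2): cluster /wt/ — the longest permitted-onset suffix is /t/; onset = /t/, preceding coda = /w/.
/o…o/ gap (V2→V3): /w/ → onset of the next syllable (single consonants are always licit onsets).
Syllabification: gew.to.wot.
The first /t/ is in the onset of syllable 2 (/to/).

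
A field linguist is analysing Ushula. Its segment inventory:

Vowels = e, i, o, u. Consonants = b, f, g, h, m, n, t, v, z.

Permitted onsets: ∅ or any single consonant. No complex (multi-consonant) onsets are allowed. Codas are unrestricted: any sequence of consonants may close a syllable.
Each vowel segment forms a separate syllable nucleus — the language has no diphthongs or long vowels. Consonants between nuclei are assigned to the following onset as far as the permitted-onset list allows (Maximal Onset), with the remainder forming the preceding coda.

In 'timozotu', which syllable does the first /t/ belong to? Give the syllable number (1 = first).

Nuclei (vowels): i, o, o, u → 4 syllables.
V1 /i/ – V2 /o/: /m/ is a single consonant, so it becomes the next onset.
V2 /o/ – V3 /o/: /z/ is a single consonant, so it becomes the next onset.
V3 /o/ – V4 /u/: just /t/ — single C goes to the following onset.
Putting it together: ti.mo.zo.tu.
The first /t/ is in the onset of syllable 1 (/ti/).

1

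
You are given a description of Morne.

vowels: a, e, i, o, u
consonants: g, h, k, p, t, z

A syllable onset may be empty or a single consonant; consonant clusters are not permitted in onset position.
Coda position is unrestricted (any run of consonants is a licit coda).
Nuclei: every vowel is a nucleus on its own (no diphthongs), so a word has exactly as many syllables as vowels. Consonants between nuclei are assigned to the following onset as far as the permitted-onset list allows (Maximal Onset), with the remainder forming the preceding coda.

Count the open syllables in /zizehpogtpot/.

1

The vowels are i, e, o, o — 4 nuclei, so 4 syllables.
σ1/σ2 boundary: /z/ → onset of the next syllable (single consonants are always licit onsets).
σ2/σ3 boundary: /hp/; trying suffixes from longest down, /p/ is the first permitted one, so coda /h/ | onset /p/.
σ3/σ4 boundary: /gtp/ splits as /gt/ + /p/ (/p/ is the longest suffix that is a licit onset).
Syllabification: zi.zeh.pogt.pot.
Classifying each syllable: /zi/ (open), /zeh/ (closed), /pogt/ (closed), /pot/ (closed).
Open syllables: 1.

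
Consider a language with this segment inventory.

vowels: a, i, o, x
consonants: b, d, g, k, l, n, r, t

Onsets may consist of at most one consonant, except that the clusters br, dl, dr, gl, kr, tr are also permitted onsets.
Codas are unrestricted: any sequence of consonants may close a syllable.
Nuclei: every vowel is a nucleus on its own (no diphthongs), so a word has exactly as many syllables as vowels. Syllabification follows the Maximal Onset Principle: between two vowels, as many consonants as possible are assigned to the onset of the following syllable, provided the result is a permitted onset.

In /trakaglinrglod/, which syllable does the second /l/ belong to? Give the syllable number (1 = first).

The vowels are a, a, i, o — 4 nuclei, so 4 syllables.
σ1/σ2 boundary: /k/ → onset of the next syllable (single consonants are always licit onsets).
σ2/σ3 boundary: /gl/ is a licit onset in full, so it all attaches to the next syllable.
σ3/σ4 boundary: cluster /nrgl/ — the longest permitted-onset suffix is /gl/; onset = /gl/, preceding coda = /nr/.
Result: tra.ka.glinr.glod.
The second /l/ is in the onset of syllable 4 (/glod/).

4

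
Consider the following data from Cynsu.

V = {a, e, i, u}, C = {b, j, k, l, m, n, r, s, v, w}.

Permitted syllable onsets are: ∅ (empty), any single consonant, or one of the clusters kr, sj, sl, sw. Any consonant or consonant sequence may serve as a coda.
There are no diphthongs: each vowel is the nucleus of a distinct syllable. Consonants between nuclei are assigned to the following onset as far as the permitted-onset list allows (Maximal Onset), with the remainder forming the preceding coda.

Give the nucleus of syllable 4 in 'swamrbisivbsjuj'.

u

Vowels present: a, i, i, u; each is a nucleus, giving 4 syllables.
The fourth nucleus (vowel 4 from the left) is /u/.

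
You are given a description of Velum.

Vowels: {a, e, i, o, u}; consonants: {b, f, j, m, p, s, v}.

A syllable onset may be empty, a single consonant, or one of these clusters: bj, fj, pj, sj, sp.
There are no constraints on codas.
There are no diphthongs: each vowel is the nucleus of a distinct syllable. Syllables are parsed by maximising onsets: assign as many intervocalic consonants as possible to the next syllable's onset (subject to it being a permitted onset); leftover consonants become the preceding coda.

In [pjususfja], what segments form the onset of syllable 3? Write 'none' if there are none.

fj

The vowels are u, u, a — 3 nuclei, so 3 syllables.
V1 /u/ – V2 /u/: /s/ is a single consonant, so it becomes the next onset.
V2 /u/ – V3 /a/: /sfj/ splits as /s/ + /fj/ (/fj/ is the longest suffix that is a licit onset).
So the parse is pju.sus.fja.
Syllable 3 is /fja/: onset /fj/, nucleus /a/, coda ∅.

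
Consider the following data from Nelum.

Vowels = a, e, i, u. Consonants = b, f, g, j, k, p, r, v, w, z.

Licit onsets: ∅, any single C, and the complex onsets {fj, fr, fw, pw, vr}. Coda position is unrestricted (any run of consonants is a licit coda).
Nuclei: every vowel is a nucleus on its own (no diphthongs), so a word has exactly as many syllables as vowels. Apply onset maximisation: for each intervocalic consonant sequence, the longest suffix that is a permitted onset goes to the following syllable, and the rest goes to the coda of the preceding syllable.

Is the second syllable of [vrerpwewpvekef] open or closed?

closed

The vowels are e, e, e, e — 4 nuclei, so 4 syllables.
V1 /e/ – V2 /e/: /rpw/ splits as /r/ + /pw/ (/pw/ is the longest suffix that is a licit onset).
V2 /e/ – V3 /e/: /wpv/; trying suffixes from longest down, /v/ is the first permitted one, so coda /wp/ | onset /v/.
V3 /e/ – V4 /e/: /k/ → onset of the next syllable (single consonants are always licit onsets).
Putting it together: vrer.pwewp.ve.kef.
Syllable 2 is /pwewp/ with coda /wp/, so it is closed.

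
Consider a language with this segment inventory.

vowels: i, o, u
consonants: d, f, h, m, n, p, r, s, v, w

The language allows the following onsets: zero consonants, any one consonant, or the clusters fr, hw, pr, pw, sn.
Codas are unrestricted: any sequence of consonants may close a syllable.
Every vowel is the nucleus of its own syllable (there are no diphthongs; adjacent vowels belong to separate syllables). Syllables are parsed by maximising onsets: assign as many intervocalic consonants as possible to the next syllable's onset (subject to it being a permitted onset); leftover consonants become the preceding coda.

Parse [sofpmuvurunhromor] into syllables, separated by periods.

sofp.mu.vu.runh.ro.mor

Nuclei (vowels): o, u, u, u, o, o → 6 syllables.
σ1/σ2 boundary: /fpm/ splits as /fp/ + /m/ (/m/ is the longest suffix that is a licit onset).
σ2/σ3 boundary: /v/ is a single consonant, so it becomes the next onset.
σ3/σ4 boundary: /r/ → onset of the next syllable (single consonants are always licit onsets).
σ4/σ5 boundary: cluster /nhr/ — the longest permitted-onset suffix is /r/; onset = /r/, preceding coda = /nh/.
σ5/σ6 boundary: just /m/ — single C goes to the following onset.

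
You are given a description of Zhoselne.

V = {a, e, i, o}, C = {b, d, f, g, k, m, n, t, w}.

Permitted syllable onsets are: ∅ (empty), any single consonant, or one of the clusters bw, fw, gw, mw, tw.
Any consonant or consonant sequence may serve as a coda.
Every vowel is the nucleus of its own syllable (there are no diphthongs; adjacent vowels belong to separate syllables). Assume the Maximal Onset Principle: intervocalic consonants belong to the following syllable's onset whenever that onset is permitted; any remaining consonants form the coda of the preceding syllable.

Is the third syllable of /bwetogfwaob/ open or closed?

open

The vowels are e, o, a, o — 4 nuclei, so 4 syllables.
σ1/σ2 boundary: /t/ → onset of the next syllable (single consonants are always licit onsets).
σ2/σ3 boundary: cluster /gfw/ — the longest permitted-onset suffix is /fw/; onset = /fw/, preceding coda = /g/.
σ3/σ4 boundary: nothing intervenes; syllable break is V.V.
Result: bwe.tog.fwa.ob.
Syllable 3 is /fwa/; it ends in its nucleus with no coda, so it is open.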